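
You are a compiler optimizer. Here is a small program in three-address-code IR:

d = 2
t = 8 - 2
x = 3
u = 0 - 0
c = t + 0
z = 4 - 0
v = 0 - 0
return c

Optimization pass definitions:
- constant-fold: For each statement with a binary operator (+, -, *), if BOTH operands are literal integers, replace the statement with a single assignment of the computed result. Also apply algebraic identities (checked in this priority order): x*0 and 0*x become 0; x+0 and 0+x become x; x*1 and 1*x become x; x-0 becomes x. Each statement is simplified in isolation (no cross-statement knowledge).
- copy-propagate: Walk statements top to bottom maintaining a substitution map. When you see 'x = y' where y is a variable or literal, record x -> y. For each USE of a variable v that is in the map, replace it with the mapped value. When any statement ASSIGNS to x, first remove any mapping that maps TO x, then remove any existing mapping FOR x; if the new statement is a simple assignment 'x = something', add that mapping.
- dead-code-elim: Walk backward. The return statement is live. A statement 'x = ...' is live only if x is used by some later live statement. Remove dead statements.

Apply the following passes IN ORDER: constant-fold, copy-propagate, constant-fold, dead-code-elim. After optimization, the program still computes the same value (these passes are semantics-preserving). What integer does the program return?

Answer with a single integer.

Answer: 6

Derivation:
Initial IR:
  d = 2
  t = 8 - 2
  x = 3
  u = 0 - 0
  c = t + 0
  z = 4 - 0
  v = 0 - 0
  return c
After constant-fold (8 stmts):
  d = 2
  t = 6
  x = 3
  u = 0
  c = t
  z = 4
  v = 0
  return c
After copy-propagate (8 stmts):
  d = 2
  t = 6
  x = 3
  u = 0
  c = 6
  z = 4
  v = 0
  return 6
After constant-fold (8 stmts):
  d = 2
  t = 6
  x = 3
  u = 0
  c = 6
  z = 4
  v = 0
  return 6
After dead-code-elim (1 stmts):
  return 6
Evaluate:
  d = 2  =>  d = 2
  t = 8 - 2  =>  t = 6
  x = 3  =>  x = 3
  u = 0 - 0  =>  u = 0
  c = t + 0  =>  c = 6
  z = 4 - 0  =>  z = 4
  v = 0 - 0  =>  v = 0
  return c = 6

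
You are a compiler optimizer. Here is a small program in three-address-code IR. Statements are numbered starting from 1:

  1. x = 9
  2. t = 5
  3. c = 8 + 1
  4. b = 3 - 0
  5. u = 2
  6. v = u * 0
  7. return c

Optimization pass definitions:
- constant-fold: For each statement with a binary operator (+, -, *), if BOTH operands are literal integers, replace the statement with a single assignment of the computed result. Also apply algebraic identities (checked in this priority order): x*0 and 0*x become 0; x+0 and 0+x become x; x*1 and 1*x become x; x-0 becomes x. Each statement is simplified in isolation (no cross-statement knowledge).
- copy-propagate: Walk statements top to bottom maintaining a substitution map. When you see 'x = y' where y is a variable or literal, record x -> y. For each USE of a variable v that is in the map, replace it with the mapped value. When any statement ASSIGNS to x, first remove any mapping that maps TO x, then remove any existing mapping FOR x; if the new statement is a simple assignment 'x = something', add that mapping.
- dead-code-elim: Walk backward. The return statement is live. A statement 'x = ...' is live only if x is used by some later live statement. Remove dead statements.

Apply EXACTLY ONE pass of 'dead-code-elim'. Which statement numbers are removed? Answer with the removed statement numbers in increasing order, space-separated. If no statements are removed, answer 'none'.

Answer: 1 2 4 5 6

Derivation:
Backward liveness scan:
Stmt 1 'x = 9': DEAD (x not in live set [])
Stmt 2 't = 5': DEAD (t not in live set [])
Stmt 3 'c = 8 + 1': KEEP (c is live); live-in = []
Stmt 4 'b = 3 - 0': DEAD (b not in live set ['c'])
Stmt 5 'u = 2': DEAD (u not in live set ['c'])
Stmt 6 'v = u * 0': DEAD (v not in live set ['c'])
Stmt 7 'return c': KEEP (return); live-in = ['c']
Removed statement numbers: [1, 2, 4, 5, 6]
Surviving IR:
  c = 8 + 1
  return c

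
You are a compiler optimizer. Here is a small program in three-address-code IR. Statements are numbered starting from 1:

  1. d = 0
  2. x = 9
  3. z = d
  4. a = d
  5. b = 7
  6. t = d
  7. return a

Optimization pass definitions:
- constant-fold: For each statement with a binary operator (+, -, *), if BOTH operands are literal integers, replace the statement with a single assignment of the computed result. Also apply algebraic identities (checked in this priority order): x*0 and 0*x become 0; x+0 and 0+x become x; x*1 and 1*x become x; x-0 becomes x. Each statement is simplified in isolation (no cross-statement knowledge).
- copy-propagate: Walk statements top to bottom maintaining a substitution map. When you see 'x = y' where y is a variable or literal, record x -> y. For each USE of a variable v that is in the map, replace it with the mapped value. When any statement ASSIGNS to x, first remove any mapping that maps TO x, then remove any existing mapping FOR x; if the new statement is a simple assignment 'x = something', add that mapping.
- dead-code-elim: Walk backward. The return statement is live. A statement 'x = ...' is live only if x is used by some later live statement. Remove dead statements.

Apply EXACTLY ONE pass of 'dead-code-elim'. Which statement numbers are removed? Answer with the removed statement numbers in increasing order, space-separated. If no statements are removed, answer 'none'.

Answer: 2 3 5 6

Derivation:
Backward liveness scan:
Stmt 1 'd = 0': KEEP (d is live); live-in = []
Stmt 2 'x = 9': DEAD (x not in live set ['d'])
Stmt 3 'z = d': DEAD (z not in live set ['d'])
Stmt 4 'a = d': KEEP (a is live); live-in = ['d']
Stmt 5 'b = 7': DEAD (b not in live set ['a'])
Stmt 6 't = d': DEAD (t not in live set ['a'])
Stmt 7 'return a': KEEP (return); live-in = ['a']
Removed statement numbers: [2, 3, 5, 6]
Surviving IR:
  d = 0
  a = d
  return a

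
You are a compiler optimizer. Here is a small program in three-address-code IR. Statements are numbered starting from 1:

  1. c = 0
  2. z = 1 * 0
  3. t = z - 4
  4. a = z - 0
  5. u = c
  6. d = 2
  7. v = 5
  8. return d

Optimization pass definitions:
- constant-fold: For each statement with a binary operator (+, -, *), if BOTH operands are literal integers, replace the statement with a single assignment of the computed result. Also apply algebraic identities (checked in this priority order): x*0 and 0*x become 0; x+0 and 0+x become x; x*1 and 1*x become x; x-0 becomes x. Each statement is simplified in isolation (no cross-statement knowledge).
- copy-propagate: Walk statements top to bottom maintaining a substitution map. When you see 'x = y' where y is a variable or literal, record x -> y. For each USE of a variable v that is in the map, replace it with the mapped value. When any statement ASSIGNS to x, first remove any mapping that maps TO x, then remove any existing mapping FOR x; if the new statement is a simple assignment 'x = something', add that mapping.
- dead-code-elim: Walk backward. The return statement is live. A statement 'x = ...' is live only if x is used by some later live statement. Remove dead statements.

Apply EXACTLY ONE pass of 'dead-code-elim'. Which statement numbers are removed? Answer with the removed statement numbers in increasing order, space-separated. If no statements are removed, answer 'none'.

Backward liveness scan:
Stmt 1 'c = 0': DEAD (c not in live set [])
Stmt 2 'z = 1 * 0': DEAD (z not in live set [])
Stmt 3 't = z - 4': DEAD (t not in live set [])
Stmt 4 'a = z - 0': DEAD (a not in live set [])
Stmt 5 'u = c': DEAD (u not in live set [])
Stmt 6 'd = 2': KEEP (d is live); live-in = []
Stmt 7 'v = 5': DEAD (v not in live set ['d'])
Stmt 8 'return d': KEEP (return); live-in = ['d']
Removed statement numbers: [1, 2, 3, 4, 5, 7]
Surviving IR:
  d = 2
  return d

Answer: 1 2 3 4 5 7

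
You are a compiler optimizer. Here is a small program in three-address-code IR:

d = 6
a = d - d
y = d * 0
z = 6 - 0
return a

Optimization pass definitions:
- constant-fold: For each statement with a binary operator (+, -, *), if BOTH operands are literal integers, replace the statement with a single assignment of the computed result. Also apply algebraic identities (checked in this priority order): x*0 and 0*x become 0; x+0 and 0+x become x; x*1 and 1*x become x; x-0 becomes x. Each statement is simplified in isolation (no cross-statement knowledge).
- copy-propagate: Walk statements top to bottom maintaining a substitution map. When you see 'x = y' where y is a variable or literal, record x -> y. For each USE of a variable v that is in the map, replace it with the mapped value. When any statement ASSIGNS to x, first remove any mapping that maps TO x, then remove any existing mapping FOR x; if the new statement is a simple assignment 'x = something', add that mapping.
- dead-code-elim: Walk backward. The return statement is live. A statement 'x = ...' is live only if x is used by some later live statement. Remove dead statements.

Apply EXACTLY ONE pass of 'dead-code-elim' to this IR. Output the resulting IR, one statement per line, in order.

Answer: d = 6
a = d - d
return a

Derivation:
Applying dead-code-elim statement-by-statement:
  [5] return a  -> KEEP (return); live=['a']
  [4] z = 6 - 0  -> DEAD (z not live)
  [3] y = d * 0  -> DEAD (y not live)
  [2] a = d - d  -> KEEP; live=['d']
  [1] d = 6  -> KEEP; live=[]
Result (3 stmts):
  d = 6
  a = d - d
  return a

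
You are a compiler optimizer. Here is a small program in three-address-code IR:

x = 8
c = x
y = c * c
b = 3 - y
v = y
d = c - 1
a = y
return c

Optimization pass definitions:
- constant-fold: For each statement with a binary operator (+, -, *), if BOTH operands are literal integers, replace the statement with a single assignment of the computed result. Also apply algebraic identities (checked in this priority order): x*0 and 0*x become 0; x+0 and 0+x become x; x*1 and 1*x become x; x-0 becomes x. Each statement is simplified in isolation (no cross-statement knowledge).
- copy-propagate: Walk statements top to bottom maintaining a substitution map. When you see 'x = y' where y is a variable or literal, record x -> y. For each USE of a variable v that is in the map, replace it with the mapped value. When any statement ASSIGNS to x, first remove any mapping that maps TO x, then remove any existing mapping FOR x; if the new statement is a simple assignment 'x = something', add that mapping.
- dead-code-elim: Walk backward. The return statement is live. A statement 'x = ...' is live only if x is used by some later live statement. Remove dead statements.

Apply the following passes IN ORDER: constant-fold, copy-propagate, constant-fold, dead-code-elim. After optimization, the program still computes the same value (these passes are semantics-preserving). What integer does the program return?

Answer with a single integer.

Answer: 8

Derivation:
Initial IR:
  x = 8
  c = x
  y = c * c
  b = 3 - y
  v = y
  d = c - 1
  a = y
  return c
After constant-fold (8 stmts):
  x = 8
  c = x
  y = c * c
  b = 3 - y
  v = y
  d = c - 1
  a = y
  return c
After copy-propagate (8 stmts):
  x = 8
  c = 8
  y = 8 * 8
  b = 3 - y
  v = y
  d = 8 - 1
  a = y
  return 8
After constant-fold (8 stmts):
  x = 8
  c = 8
  y = 64
  b = 3 - y
  v = y
  d = 7
  a = y
  return 8
After dead-code-elim (1 stmts):
  return 8
Evaluate:
  x = 8  =>  x = 8
  c = x  =>  c = 8
  y = c * c  =>  y = 64
  b = 3 - y  =>  b = -61
  v = y  =>  v = 64
  d = c - 1  =>  d = 7
  a = y  =>  a = 64
  return c = 8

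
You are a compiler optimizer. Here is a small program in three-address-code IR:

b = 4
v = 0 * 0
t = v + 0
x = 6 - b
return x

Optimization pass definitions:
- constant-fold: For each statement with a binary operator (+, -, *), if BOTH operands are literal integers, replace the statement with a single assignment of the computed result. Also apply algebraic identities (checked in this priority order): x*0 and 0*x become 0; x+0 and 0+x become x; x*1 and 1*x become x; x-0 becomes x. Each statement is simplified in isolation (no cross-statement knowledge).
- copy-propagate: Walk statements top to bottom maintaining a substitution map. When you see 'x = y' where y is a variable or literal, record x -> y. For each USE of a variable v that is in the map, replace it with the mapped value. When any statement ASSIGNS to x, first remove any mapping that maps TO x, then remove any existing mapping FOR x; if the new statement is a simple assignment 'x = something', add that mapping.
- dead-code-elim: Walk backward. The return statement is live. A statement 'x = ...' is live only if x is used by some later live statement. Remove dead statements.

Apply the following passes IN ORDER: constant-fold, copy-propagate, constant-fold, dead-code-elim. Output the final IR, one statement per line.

Answer: x = 2
return x

Derivation:
Initial IR:
  b = 4
  v = 0 * 0
  t = v + 0
  x = 6 - b
  return x
After constant-fold (5 stmts):
  b = 4
  v = 0
  t = v
  x = 6 - b
  return x
After copy-propagate (5 stmts):
  b = 4
  v = 0
  t = 0
  x = 6 - 4
  return x
After constant-fold (5 stmts):
  b = 4
  v = 0
  t = 0
  x = 2
  return x
After dead-code-elim (2 stmts):
  x = 2
  return x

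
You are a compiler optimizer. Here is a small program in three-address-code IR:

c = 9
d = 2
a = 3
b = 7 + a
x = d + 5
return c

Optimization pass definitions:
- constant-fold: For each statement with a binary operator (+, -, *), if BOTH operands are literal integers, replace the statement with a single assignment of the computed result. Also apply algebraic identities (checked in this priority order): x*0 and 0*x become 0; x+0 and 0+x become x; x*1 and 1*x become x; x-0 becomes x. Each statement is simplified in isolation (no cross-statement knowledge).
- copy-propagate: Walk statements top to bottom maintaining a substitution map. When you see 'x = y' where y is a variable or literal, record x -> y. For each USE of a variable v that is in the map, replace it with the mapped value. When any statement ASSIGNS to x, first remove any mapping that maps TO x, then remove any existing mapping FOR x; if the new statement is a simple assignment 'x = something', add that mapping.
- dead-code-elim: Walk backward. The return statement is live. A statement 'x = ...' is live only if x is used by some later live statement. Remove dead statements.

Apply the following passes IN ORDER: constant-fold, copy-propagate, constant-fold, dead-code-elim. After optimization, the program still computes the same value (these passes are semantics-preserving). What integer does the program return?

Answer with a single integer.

Answer: 9

Derivation:
Initial IR:
  c = 9
  d = 2
  a = 3
  b = 7 + a
  x = d + 5
  return c
After constant-fold (6 stmts):
  c = 9
  d = 2
  a = 3
  b = 7 + a
  x = d + 5
  return c
After copy-propagate (6 stmts):
  c = 9
  d = 2
  a = 3
  b = 7 + 3
  x = 2 + 5
  return 9
After constant-fold (6 stmts):
  c = 9
  d = 2
  a = 3
  b = 10
  x = 7
  return 9
After dead-code-elim (1 stmts):
  return 9
Evaluate:
  c = 9  =>  c = 9
  d = 2  =>  d = 2
  a = 3  =>  a = 3
  b = 7 + a  =>  b = 10
  x = d + 5  =>  x = 7
  return c = 9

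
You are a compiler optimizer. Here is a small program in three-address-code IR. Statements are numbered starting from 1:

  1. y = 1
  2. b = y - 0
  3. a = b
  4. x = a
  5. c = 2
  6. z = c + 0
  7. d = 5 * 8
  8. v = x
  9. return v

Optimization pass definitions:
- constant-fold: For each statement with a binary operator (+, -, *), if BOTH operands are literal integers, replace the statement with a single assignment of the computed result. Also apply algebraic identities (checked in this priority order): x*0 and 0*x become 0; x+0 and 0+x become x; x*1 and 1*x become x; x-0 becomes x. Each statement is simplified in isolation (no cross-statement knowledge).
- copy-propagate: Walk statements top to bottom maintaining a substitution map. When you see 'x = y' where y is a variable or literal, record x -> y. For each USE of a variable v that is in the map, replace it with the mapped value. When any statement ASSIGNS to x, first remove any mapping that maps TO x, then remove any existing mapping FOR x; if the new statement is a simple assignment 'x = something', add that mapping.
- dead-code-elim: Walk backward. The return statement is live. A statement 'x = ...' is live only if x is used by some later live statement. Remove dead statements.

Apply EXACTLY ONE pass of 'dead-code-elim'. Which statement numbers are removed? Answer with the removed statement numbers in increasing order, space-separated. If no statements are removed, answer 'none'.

Answer: 5 6 7

Derivation:
Backward liveness scan:
Stmt 1 'y = 1': KEEP (y is live); live-in = []
Stmt 2 'b = y - 0': KEEP (b is live); live-in = ['y']
Stmt 3 'a = b': KEEP (a is live); live-in = ['b']
Stmt 4 'x = a': KEEP (x is live); live-in = ['a']
Stmt 5 'c = 2': DEAD (c not in live set ['x'])
Stmt 6 'z = c + 0': DEAD (z not in live set ['x'])
Stmt 7 'd = 5 * 8': DEAD (d not in live set ['x'])
Stmt 8 'v = x': KEEP (v is live); live-in = ['x']
Stmt 9 'return v': KEEP (return); live-in = ['v']
Removed statement numbers: [5, 6, 7]
Surviving IR:
  y = 1
  b = y - 0
  a = b
  x = a
  v = x
  return v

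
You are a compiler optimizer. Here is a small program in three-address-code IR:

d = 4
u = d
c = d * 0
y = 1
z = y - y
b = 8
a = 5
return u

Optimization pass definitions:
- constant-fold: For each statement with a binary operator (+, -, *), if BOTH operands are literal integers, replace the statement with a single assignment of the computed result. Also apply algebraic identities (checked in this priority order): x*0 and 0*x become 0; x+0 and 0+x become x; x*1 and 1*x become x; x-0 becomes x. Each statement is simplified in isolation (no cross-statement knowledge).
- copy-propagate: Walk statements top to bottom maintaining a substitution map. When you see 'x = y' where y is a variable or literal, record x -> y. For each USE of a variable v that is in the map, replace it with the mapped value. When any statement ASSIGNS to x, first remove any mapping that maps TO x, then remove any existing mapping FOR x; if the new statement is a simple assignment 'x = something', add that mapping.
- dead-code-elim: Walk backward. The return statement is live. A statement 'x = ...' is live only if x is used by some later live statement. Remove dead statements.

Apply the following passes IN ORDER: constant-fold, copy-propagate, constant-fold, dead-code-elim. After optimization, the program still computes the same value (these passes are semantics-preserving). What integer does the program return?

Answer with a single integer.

Initial IR:
  d = 4
  u = d
  c = d * 0
  y = 1
  z = y - y
  b = 8
  a = 5
  return u
After constant-fold (8 stmts):
  d = 4
  u = d
  c = 0
  y = 1
  z = y - y
  b = 8
  a = 5
  return u
After copy-propagate (8 stmts):
  d = 4
  u = 4
  c = 0
  y = 1
  z = 1 - 1
  b = 8
  a = 5
  return 4
After constant-fold (8 stmts):
  d = 4
  u = 4
  c = 0
  y = 1
  z = 0
  b = 8
  a = 5
  return 4
After dead-code-elim (1 stmts):
  return 4
Evaluate:
  d = 4  =>  d = 4
  u = d  =>  u = 4
  c = d * 0  =>  c = 0
  y = 1  =>  y = 1
  z = y - y  =>  z = 0
  b = 8  =>  b = 8
  a = 5  =>  a = 5
  return u = 4

Answer: 4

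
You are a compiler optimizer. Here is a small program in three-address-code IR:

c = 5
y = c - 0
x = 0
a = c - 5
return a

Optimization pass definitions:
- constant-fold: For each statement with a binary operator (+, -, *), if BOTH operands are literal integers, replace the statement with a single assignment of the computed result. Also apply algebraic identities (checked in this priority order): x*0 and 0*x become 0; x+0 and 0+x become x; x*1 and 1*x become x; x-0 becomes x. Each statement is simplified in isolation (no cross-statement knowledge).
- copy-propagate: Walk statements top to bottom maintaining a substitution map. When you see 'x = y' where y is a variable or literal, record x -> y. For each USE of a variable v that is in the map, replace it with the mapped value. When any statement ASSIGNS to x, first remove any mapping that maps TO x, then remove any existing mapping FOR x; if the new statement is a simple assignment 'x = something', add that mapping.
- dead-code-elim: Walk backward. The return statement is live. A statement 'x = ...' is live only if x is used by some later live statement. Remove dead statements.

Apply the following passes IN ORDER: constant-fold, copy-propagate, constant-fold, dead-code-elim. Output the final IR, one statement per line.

Answer: a = 0
return a

Derivation:
Initial IR:
  c = 5
  y = c - 0
  x = 0
  a = c - 5
  return a
After constant-fold (5 stmts):
  c = 5
  y = c
  x = 0
  a = c - 5
  return a
After copy-propagate (5 stmts):
  c = 5
  y = 5
  x = 0
  a = 5 - 5
  return a
After constant-fold (5 stmts):
  c = 5
  y = 5
  x = 0
  a = 0
  return a
After dead-code-elim (2 stmts):
  a = 0
  return a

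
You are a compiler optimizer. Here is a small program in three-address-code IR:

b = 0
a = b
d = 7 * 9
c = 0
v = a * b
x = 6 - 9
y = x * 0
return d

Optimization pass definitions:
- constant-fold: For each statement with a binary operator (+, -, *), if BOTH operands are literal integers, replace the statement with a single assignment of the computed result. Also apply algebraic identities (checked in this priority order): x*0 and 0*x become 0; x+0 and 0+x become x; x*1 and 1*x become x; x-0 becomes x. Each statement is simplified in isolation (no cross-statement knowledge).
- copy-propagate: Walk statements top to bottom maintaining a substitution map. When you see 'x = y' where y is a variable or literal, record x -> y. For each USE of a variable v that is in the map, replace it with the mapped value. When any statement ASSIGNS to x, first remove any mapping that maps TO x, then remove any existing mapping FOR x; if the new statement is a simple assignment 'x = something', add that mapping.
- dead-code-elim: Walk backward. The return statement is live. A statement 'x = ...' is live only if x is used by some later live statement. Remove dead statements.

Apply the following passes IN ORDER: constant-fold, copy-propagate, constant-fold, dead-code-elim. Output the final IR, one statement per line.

Initial IR:
  b = 0
  a = b
  d = 7 * 9
  c = 0
  v = a * b
  x = 6 - 9
  y = x * 0
  return d
After constant-fold (8 stmts):
  b = 0
  a = b
  d = 63
  c = 0
  v = a * b
  x = -3
  y = 0
  return d
After copy-propagate (8 stmts):
  b = 0
  a = 0
  d = 63
  c = 0
  v = 0 * 0
  x = -3
  y = 0
  return 63
After constant-fold (8 stmts):
  b = 0
  a = 0
  d = 63
  c = 0
  v = 0
  x = -3
  y = 0
  return 63
After dead-code-elim (1 stmts):
  return 63

Answer: return 63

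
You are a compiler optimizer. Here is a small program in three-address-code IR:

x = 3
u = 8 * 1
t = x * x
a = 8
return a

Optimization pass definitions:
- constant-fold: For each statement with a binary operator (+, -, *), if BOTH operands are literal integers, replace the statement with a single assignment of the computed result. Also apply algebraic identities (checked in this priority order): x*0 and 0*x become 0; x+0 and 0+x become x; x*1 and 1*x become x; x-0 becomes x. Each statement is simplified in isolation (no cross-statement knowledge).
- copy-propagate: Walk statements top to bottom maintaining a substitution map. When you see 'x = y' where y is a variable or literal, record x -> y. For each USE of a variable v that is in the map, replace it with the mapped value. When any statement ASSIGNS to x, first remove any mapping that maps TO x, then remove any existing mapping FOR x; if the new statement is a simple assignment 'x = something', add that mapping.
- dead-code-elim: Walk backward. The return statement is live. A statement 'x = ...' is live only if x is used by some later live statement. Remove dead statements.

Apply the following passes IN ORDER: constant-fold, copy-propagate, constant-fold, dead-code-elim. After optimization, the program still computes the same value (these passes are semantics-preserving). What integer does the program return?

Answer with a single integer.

Initial IR:
  x = 3
  u = 8 * 1
  t = x * x
  a = 8
  return a
After constant-fold (5 stmts):
  x = 3
  u = 8
  t = x * x
  a = 8
  return a
After copy-propagate (5 stmts):
  x = 3
  u = 8
  t = 3 * 3
  a = 8
  return 8
After constant-fold (5 stmts):
  x = 3
  u = 8
  t = 9
  a = 8
  return 8
After dead-code-elim (1 stmts):
  return 8
Evaluate:
  x = 3  =>  x = 3
  u = 8 * 1  =>  u = 8
  t = x * x  =>  t = 9
  a = 8  =>  a = 8
  return a = 8

Answer: 8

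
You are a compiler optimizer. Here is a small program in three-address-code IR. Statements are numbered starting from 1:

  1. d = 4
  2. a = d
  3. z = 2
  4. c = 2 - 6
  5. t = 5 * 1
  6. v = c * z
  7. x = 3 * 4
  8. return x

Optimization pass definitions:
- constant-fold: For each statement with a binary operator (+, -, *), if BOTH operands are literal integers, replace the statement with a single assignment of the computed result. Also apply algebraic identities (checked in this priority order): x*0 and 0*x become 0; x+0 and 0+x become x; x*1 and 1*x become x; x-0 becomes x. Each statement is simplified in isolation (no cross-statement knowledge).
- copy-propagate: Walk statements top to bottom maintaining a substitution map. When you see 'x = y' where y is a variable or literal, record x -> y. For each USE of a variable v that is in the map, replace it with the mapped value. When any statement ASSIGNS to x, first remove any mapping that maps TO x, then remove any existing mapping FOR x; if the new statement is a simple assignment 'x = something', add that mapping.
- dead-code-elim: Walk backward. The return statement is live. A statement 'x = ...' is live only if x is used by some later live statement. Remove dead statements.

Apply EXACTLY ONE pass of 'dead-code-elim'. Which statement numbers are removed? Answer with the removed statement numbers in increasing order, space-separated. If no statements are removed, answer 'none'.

Answer: 1 2 3 4 5 6

Derivation:
Backward liveness scan:
Stmt 1 'd = 4': DEAD (d not in live set [])
Stmt 2 'a = d': DEAD (a not in live set [])
Stmt 3 'z = 2': DEAD (z not in live set [])
Stmt 4 'c = 2 - 6': DEAD (c not in live set [])
Stmt 5 't = 5 * 1': DEAD (t not in live set [])
Stmt 6 'v = c * z': DEAD (v not in live set [])
Stmt 7 'x = 3 * 4': KEEP (x is live); live-in = []
Stmt 8 'return x': KEEP (return); live-in = ['x']
Removed statement numbers: [1, 2, 3, 4, 5, 6]
Surviving IR:
  x = 3 * 4
  return x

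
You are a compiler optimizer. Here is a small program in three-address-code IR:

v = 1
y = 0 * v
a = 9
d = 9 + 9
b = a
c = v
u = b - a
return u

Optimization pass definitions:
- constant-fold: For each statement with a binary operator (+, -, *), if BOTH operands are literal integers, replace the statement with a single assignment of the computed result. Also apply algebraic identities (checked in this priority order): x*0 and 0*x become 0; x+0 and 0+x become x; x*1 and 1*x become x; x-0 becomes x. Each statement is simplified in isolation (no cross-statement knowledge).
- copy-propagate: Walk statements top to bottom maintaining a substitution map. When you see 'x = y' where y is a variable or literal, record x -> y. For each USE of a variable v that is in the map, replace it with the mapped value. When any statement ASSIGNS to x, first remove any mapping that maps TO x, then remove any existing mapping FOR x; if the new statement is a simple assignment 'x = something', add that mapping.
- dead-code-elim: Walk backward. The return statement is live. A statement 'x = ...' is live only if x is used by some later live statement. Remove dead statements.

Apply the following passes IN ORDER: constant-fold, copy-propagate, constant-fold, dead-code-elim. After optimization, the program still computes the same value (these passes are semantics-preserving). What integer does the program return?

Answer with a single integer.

Answer: 0

Derivation:
Initial IR:
  v = 1
  y = 0 * v
  a = 9
  d = 9 + 9
  b = a
  c = v
  u = b - a
  return u
After constant-fold (8 stmts):
  v = 1
  y = 0
  a = 9
  d = 18
  b = a
  c = v
  u = b - a
  return u
After copy-propagate (8 stmts):
  v = 1
  y = 0
  a = 9
  d = 18
  b = 9
  c = 1
  u = 9 - 9
  return u
After constant-fold (8 stmts):
  v = 1
  y = 0
  a = 9
  d = 18
  b = 9
  c = 1
  u = 0
  return u
After dead-code-elim (2 stmts):
  u = 0
  return u
Evaluate:
  v = 1  =>  v = 1
  y = 0 * v  =>  y = 0
  a = 9  =>  a = 9
  d = 9 + 9  =>  d = 18
  b = a  =>  b = 9
  c = v  =>  c = 1
  u = b - a  =>  u = 0
  return u = 0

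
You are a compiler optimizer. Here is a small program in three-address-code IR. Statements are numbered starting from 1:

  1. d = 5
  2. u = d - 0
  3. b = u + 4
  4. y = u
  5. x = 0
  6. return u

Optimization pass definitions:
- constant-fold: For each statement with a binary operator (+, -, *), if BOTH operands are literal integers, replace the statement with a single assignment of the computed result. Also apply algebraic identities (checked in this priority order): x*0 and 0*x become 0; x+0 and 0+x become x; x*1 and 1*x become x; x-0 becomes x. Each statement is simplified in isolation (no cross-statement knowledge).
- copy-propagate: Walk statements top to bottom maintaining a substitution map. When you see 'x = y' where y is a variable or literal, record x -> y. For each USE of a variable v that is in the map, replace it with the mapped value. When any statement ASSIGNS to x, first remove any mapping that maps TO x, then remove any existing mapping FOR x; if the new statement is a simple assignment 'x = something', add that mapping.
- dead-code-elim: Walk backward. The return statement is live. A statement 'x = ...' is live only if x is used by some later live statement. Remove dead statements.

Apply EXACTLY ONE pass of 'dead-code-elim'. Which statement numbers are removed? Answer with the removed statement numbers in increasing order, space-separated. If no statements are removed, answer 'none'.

Backward liveness scan:
Stmt 1 'd = 5': KEEP (d is live); live-in = []
Stmt 2 'u = d - 0': KEEP (u is live); live-in = ['d']
Stmt 3 'b = u + 4': DEAD (b not in live set ['u'])
Stmt 4 'y = u': DEAD (y not in live set ['u'])
Stmt 5 'x = 0': DEAD (x not in live set ['u'])
Stmt 6 'return u': KEEP (return); live-in = ['u']
Removed statement numbers: [3, 4, 5]
Surviving IR:
  d = 5
  u = d - 0
  return u

Answer: 3 4 5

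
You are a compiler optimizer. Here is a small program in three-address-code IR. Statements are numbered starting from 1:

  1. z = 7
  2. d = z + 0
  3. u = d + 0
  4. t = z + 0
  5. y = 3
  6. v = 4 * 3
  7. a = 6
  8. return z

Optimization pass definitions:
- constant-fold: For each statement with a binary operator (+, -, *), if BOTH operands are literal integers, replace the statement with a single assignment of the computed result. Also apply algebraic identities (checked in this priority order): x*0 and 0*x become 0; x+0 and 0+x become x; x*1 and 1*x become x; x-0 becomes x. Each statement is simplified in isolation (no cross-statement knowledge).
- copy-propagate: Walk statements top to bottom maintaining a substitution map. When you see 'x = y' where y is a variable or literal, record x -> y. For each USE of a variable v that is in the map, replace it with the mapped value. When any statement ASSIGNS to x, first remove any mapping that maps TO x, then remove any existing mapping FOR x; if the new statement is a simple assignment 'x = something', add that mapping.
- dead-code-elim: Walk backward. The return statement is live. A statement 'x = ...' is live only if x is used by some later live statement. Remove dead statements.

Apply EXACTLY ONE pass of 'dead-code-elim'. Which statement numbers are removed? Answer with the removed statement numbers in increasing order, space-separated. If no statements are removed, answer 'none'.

Backward liveness scan:
Stmt 1 'z = 7': KEEP (z is live); live-in = []
Stmt 2 'd = z + 0': DEAD (d not in live set ['z'])
Stmt 3 'u = d + 0': DEAD (u not in live set ['z'])
Stmt 4 't = z + 0': DEAD (t not in live set ['z'])
Stmt 5 'y = 3': DEAD (y not in live set ['z'])
Stmt 6 'v = 4 * 3': DEAD (v not in live set ['z'])
Stmt 7 'a = 6': DEAD (a not in live set ['z'])
Stmt 8 'return z': KEEP (return); live-in = ['z']
Removed statement numbers: [2, 3, 4, 5, 6, 7]
Surviving IR:
  z = 7
  return z

Answer: 2 3 4 5 6 7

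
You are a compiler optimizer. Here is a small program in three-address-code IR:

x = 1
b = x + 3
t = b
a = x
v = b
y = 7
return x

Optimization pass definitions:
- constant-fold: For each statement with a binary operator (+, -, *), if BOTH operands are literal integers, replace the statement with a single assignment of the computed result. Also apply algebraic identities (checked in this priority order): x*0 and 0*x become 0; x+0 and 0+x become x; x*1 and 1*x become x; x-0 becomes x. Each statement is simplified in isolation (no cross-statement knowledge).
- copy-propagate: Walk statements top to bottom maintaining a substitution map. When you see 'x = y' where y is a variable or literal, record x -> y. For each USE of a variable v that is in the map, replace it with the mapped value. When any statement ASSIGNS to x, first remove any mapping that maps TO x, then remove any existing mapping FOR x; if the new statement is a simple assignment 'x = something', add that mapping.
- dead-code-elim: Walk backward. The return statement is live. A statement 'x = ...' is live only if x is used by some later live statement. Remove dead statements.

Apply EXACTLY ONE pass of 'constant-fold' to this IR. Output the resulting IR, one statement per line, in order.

Answer: x = 1
b = x + 3
t = b
a = x
v = b
y = 7
return x

Derivation:
Applying constant-fold statement-by-statement:
  [1] x = 1  (unchanged)
  [2] b = x + 3  (unchanged)
  [3] t = b  (unchanged)
  [4] a = x  (unchanged)
  [5] v = b  (unchanged)
  [6] y = 7  (unchanged)
  [7] return x  (unchanged)
Result (7 stmts):
  x = 1
  b = x + 3
  t = b
  a = x
  v = b
  y = 7
  return x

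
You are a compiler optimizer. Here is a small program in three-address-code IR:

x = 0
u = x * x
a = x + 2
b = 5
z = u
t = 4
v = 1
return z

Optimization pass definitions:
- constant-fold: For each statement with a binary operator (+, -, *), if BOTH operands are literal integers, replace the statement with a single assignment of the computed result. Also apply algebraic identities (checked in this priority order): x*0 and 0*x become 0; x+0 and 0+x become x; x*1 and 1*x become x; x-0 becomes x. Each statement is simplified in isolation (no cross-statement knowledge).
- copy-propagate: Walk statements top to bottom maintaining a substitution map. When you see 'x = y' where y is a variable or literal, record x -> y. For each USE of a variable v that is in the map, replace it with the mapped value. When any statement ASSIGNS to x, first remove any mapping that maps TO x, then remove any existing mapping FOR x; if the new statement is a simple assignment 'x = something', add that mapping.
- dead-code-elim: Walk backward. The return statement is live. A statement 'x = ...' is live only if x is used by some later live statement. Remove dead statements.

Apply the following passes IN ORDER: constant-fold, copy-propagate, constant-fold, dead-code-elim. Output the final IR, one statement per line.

Answer: u = 0
return u

Derivation:
Initial IR:
  x = 0
  u = x * x
  a = x + 2
  b = 5
  z = u
  t = 4
  v = 1
  return z
After constant-fold (8 stmts):
  x = 0
  u = x * x
  a = x + 2
  b = 5
  z = u
  t = 4
  v = 1
  return z
After copy-propagate (8 stmts):
  x = 0
  u = 0 * 0
  a = 0 + 2
  b = 5
  z = u
  t = 4
  v = 1
  return u
After constant-fold (8 stmts):
  x = 0
  u = 0
  a = 2
  b = 5
  z = u
  t = 4
  v = 1
  return u
After dead-code-elim (2 stmts):
  u = 0
  return u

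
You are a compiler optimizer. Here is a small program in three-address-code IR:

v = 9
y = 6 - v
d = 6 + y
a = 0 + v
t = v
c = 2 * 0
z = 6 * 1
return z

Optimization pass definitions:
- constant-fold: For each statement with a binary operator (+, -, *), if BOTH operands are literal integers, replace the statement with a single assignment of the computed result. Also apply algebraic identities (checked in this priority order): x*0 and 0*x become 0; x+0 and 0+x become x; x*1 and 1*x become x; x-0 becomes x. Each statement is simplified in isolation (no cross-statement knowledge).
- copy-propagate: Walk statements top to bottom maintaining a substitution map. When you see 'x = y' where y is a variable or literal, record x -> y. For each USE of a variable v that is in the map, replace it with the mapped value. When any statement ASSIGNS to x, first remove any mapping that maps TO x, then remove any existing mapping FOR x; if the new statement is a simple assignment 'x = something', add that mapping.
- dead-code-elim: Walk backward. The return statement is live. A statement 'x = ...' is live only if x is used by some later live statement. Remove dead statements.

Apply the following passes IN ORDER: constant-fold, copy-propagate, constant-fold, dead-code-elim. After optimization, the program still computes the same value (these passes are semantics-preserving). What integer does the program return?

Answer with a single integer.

Answer: 6

Derivation:
Initial IR:
  v = 9
  y = 6 - v
  d = 6 + y
  a = 0 + v
  t = v
  c = 2 * 0
  z = 6 * 1
  return z
After constant-fold (8 stmts):
  v = 9
  y = 6 - v
  d = 6 + y
  a = v
  t = v
  c = 0
  z = 6
  return z
After copy-propagate (8 stmts):
  v = 9
  y = 6 - 9
  d = 6 + y
  a = 9
  t = 9
  c = 0
  z = 6
  return 6
After constant-fold (8 stmts):
  v = 9
  y = -3
  d = 6 + y
  a = 9
  t = 9
  c = 0
  z = 6
  return 6
After dead-code-elim (1 stmts):
  return 6
Evaluate:
  v = 9  =>  v = 9
  y = 6 - v  =>  y = -3
  d = 6 + y  =>  d = 3
  a = 0 + v  =>  a = 9
  t = v  =>  t = 9
  c = 2 * 0  =>  c = 0
  z = 6 * 1  =>  z = 6
  return z = 6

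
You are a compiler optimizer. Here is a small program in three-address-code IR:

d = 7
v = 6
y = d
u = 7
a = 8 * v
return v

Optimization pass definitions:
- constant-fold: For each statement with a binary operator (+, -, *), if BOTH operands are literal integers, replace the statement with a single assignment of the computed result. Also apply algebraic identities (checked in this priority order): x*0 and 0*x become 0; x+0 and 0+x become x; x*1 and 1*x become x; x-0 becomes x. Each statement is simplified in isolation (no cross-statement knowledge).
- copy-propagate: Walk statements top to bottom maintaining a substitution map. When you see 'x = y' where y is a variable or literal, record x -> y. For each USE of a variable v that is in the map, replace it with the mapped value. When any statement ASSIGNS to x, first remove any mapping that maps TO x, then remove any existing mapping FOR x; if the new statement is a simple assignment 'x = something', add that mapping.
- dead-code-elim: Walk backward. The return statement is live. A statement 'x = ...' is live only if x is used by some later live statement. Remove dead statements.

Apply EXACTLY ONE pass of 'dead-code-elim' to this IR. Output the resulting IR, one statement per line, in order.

Answer: v = 6
return v

Derivation:
Applying dead-code-elim statement-by-statement:
  [6] return v  -> KEEP (return); live=['v']
  [5] a = 8 * v  -> DEAD (a not live)
  [4] u = 7  -> DEAD (u not live)
  [3] y = d  -> DEAD (y not live)
  [2] v = 6  -> KEEP; live=[]
  [1] d = 7  -> DEAD (d not live)
Result (2 stmts):
  v = 6
  return v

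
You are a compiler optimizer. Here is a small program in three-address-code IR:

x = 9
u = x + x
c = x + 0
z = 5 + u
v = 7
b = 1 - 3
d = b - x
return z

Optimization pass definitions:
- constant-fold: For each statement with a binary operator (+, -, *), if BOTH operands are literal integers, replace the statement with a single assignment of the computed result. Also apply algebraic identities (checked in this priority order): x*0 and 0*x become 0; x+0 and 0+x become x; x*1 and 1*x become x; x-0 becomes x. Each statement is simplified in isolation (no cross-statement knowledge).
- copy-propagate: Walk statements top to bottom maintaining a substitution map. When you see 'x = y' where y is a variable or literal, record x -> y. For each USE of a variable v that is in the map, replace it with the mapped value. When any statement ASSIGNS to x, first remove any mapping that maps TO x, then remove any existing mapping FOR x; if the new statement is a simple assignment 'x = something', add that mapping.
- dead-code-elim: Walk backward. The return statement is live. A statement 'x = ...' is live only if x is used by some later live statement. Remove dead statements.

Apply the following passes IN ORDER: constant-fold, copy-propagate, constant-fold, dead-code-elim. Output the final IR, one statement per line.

Answer: u = 18
z = 5 + u
return z

Derivation:
Initial IR:
  x = 9
  u = x + x
  c = x + 0
  z = 5 + u
  v = 7
  b = 1 - 3
  d = b - x
  return z
After constant-fold (8 stmts):
  x = 9
  u = x + x
  c = x
  z = 5 + u
  v = 7
  b = -2
  d = b - x
  return z
After copy-propagate (8 stmts):
  x = 9
  u = 9 + 9
  c = 9
  z = 5 + u
  v = 7
  b = -2
  d = -2 - 9
  return z
After constant-fold (8 stmts):
  x = 9
  u = 18
  c = 9
  z = 5 + u
  v = 7
  b = -2
  d = -11
  return z
After dead-code-elim (3 stmts):
  u = 18
  z = 5 + u
  return z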